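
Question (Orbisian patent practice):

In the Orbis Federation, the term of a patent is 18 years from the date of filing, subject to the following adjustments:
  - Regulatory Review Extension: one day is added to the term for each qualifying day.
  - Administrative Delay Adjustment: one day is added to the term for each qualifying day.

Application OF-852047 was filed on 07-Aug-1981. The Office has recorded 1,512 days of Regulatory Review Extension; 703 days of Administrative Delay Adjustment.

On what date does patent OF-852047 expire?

Base term: filing date + 18 years → 7 August 1999.
Regulatory Review Extension: +1512 days → 27 September 2003.
Administrative Delay Adjustment: +703 days → 30 August 2005.

2005-08-30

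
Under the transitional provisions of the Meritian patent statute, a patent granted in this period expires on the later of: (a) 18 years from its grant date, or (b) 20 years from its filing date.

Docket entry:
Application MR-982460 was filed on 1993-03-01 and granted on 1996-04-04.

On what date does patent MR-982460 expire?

2014-04-04

(a) grant + 18 years → 4 April 2014.
(b) filing + 20 years → 1 March 2013.
Later of the two: 4 April 2014.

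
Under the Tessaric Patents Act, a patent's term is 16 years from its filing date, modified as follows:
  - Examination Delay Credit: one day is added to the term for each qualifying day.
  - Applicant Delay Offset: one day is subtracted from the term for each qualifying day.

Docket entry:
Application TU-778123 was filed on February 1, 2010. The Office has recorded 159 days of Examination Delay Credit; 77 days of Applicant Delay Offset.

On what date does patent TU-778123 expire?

Base term: filing date + 16 years → 1 February 2026.
Examination Delay Credit: +159 days → 10 July 2026.
Applicant Delay Offset: −77 days → 24 April 2026.

2026-04-24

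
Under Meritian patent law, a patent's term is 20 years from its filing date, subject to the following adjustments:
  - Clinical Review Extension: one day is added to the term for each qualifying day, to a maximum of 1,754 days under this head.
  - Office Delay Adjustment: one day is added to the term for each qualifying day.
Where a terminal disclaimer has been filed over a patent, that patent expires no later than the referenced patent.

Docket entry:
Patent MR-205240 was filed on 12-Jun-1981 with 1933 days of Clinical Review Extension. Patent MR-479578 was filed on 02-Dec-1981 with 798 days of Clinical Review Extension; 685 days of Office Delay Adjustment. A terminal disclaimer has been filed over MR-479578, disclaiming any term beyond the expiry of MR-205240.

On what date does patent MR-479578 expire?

December 24, 2005

Natural term of MR-479578:
  Base: filing + 20 years → 2 December 2001.
  Clinical Review Extension: 798 days (within the 1754-day cap) → +798 days → 8 February 2004.
  Office Delay Adjustment: +685 days → 24 December 2005.
Expiry of referenced patent MR-205240:
  Base: filing + 20 years → 12 June 2001.
  Clinical Review Extension: 1933 days claimed exceeds the 1754-day cap, so +1754 days → 1 April 2006.
Terminal disclaimer: MR-479578 expires on the earlier of 24 December 2005 and 1 April 2006.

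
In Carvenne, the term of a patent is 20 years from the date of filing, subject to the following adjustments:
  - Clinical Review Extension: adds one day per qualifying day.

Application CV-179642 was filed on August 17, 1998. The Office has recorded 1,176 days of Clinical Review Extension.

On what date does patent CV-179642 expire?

2021-11-05

Base term: filing date + 20 years → 17 August 2018.
Clinical Review Extension: +1176 days → 5 November 2021.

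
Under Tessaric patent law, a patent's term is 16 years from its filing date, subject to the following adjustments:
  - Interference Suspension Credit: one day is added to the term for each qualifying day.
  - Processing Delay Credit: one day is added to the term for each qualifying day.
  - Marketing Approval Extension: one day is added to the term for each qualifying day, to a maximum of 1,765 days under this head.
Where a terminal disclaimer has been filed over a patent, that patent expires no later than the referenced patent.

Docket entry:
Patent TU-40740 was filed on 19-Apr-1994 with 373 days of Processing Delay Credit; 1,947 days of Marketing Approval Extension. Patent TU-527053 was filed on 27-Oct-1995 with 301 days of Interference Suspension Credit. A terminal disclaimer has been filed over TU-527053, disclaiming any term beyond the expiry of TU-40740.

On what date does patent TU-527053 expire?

2012-08-23

Natural term of TU-527053:
  Base: filing + 16 years → 27 October 2011.
  Interference Suspension Credit: +301 days → 23 August 2012.
Expiry of referenced patent TU-40740:
  Base: filing + 16 years → 19 April 2010.
  Processing Delay Credit: +373 days → 27 April 2011.
  Marketing Approval Extension: 1947 days claimed exceeds the 1765-day cap, so +1765 days → 25 February 2016.
Terminal disclaimer: TU-527053 expires on the earlier of 23 August 2012 and 25 February 2016.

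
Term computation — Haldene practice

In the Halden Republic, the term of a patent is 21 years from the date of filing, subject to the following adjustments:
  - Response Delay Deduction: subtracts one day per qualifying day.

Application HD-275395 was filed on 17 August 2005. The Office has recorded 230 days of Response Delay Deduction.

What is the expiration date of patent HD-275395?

2025-12-30

Base term: filing date + 21 years → 17 August 2026.
Response Delay Deduction: −230 days → 30 December 2025.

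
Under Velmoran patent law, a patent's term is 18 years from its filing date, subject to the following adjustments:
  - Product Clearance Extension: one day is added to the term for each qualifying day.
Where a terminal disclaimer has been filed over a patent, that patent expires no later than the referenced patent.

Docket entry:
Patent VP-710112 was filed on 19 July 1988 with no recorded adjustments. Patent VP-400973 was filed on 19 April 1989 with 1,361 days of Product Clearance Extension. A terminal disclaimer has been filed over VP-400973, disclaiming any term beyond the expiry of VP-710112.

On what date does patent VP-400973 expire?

2006-07-19

Natural term of VP-400973:
  Base: filing + 18 years → 19 April 2007.
  Product Clearance Extension: +1361 days → 9 January 2011.
Expiry of referenced patent VP-710112:
  Base: filing + 18 years → 19 July 2006.
Terminal disclaimer: VP-400973 expires on the earlier of 9 January 2011 and 19 July 2006.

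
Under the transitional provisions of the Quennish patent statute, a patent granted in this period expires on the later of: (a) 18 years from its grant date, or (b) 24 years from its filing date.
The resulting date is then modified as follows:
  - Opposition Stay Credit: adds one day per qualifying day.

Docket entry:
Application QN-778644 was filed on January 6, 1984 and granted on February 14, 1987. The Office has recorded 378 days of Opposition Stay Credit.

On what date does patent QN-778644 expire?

January 18, 2009

(a) grant + 18 years → 14 February 2005.
(b) filing + 24 years → 6 January 2008.
Later of the two: 6 January 2008.
Opposition Stay Credit: +378 days → 18 January 2009.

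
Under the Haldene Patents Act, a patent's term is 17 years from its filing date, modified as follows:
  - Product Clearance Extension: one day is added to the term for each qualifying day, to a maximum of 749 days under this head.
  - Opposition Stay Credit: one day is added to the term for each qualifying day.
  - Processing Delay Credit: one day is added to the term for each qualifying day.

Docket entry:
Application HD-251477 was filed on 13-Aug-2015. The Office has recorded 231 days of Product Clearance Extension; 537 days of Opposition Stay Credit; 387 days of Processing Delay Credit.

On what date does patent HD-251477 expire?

Base term: filing date + 17 years → 13 August 2032.
Product Clearance Extension: 231 days (within the 749-day cap) → +231 days → 1 April 2033.
Opposition Stay Credit: +537 days → 20 September 2034.
Processing Delay Credit: +387 days → 12 October 2035.

October 12, 2035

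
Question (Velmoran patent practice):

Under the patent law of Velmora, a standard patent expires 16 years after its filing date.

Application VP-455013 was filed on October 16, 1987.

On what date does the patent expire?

Filing date + 16 years → 16 October 2003.

2003-10-16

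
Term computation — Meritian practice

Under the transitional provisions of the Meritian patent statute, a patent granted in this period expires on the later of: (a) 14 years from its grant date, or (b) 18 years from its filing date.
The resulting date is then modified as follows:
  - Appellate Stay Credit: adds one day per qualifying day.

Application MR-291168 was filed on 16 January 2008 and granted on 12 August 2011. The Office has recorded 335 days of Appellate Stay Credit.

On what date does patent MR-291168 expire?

(a) grant + 14 years → 12 August 2025.
(b) filing + 18 years → 16 January 2026.
Later of the two: 16 January 2026.
Appellate Stay Credit: +335 days → 17 December 2026.

December 17, 2026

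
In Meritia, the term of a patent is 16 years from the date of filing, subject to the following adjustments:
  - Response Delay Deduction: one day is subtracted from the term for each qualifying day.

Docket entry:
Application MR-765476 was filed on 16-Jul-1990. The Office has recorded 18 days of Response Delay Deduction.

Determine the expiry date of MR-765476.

2006-06-28

Base term: filing date + 16 years → 16 July 2006.
Response Delay Deduction: −18 days → 28 June 2006.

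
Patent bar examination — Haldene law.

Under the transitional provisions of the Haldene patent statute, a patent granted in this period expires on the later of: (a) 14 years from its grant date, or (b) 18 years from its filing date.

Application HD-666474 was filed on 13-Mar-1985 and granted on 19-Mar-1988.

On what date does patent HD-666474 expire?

(a) grant + 14 years → 19 March 2002.
(b) filing + 18 years → 13 March 2003.
Later of the two: 13 March 2003.

March 13, 2003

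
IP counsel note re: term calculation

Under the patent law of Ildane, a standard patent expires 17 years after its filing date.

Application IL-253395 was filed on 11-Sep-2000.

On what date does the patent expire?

2017-09-11

Filing date + 17 years → 11 September 2017.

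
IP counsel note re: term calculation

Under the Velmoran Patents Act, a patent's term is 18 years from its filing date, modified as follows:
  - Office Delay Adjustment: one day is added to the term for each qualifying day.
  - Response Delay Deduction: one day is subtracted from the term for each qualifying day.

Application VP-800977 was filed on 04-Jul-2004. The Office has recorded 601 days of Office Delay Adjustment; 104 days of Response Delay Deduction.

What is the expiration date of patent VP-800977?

2023-11-13

Base term: filing date + 18 years → 4 July 2022.
Office Delay Adjustment: +601 days → 25 February 2024.
Response Delay Deduction: −104 days → 13 November 2023.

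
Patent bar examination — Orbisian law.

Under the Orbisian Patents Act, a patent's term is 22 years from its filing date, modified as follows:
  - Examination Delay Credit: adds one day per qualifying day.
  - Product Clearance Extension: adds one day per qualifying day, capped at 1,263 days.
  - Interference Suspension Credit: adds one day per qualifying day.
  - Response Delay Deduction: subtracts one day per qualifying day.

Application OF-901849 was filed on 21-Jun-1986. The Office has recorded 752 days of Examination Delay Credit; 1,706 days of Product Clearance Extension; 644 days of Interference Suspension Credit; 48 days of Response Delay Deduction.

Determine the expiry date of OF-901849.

Base term: filing date + 22 years → 21 June 2008.
Examination Delay Credit: +752 days → 13 July 2010.
Product Clearance Extension: 1706 days claimed exceeds the 1263-day cap, so +1263 days → 27 December 2013.
Interference Suspension Credit: +644 days → 2 October 2015.
Response Delay Deduction: −48 days → 15 August 2015.

2015-08-15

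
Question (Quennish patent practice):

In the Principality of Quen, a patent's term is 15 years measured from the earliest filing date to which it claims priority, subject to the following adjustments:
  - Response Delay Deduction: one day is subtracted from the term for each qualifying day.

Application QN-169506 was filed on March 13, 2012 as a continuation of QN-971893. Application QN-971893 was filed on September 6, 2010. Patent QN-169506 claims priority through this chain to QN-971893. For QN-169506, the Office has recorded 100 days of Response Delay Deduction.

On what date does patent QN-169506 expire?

2025-05-29

Earliest priority filing: 6 September 2010.
Base term: 6 September 2010 + 15 years → 6 September 2025.
Response Delay Deduction: −100 days → 29 May 2025.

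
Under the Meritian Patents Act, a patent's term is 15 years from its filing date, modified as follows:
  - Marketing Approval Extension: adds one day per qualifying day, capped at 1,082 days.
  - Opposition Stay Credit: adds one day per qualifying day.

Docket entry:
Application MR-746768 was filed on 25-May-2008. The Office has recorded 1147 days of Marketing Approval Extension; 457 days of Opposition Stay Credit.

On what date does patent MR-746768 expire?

August 11, 2027

Base term: filing date + 15 years → 25 May 2023.
Marketing Approval Extension: 1147 days claimed exceeds the 1082-day cap, so +1082 days → 11 May 2026.
Opposition Stay Credit: +457 days → 11 August 2027.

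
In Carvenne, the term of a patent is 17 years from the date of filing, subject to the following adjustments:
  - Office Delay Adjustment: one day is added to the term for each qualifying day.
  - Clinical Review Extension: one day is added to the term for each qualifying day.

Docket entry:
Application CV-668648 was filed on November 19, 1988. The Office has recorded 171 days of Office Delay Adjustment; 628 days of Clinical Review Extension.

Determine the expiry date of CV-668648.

January 27, 2008

Base term: filing date + 17 years → 19 November 2005.
Office Delay Adjustment: +171 days → 9 May 2006.
Clinical Review Extension: +628 days → 27 January 2008.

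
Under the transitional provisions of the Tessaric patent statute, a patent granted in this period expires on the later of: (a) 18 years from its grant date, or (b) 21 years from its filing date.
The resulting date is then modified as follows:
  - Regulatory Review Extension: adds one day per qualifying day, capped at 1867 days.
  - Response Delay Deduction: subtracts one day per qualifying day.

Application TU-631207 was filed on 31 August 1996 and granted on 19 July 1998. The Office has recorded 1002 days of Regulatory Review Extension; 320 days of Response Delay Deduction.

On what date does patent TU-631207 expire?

July 14, 2019

(a) grant + 18 years → 19 July 2016.
(b) filing + 21 years → 31 August 2017.
Later of the two: 31 August 2017.
Regulatory Review Extension: 1002 days (within the 1867-day cap) → +1002 days → 29 May 2020.
Response Delay Deduction: −320 days → 14 July 2019.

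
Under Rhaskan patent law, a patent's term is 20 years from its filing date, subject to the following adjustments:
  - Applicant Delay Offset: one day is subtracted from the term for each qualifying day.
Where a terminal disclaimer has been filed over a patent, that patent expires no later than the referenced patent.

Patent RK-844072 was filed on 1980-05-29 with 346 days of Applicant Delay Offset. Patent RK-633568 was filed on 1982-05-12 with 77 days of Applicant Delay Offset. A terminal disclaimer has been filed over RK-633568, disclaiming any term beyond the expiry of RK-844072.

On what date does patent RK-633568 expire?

June 18, 1999

Natural term of RK-633568:
  Base: filing + 20 years → 12 May 2002.
  Applicant Delay Offset: −77 days → 24 February 2002.
Expiry of referenced patent RK-844072:
  Base: filing + 20 years → 29 May 2000.
  Applicant Delay Offset: −346 days → 18 June 1999.
Terminal disclaimer: RK-633568 expires on the earlier of 24 February 2002 and 18 June 1999.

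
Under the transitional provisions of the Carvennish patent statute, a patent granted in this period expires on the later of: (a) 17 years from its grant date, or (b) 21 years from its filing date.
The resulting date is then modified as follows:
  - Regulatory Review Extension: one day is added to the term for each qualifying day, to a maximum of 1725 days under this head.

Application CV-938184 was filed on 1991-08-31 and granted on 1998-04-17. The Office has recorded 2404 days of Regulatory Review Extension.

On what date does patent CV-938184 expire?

(a) grant + 17 years → 17 April 2015.
(b) filing + 21 years → 31 August 2012.
Later of the two: 17 April 2015.
Regulatory Review Extension: 2404 days claimed exceeds the 1725-day cap, so +1725 days → 6 January 2020.

January 6, 2020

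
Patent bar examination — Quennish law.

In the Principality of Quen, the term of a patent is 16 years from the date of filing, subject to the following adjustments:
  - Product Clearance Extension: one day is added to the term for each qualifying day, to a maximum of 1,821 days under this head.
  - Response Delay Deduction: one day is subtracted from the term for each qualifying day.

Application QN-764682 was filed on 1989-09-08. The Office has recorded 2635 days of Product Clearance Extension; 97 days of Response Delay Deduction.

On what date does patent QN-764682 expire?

Base term: filing date + 16 years → 8 September 2005.
Product Clearance Extension: 2635 days claimed exceeds the 1821-day cap, so +1821 days → 3 September 2010.
Response Delay Deduction: −97 days → 29 May 2010.

2010-05-29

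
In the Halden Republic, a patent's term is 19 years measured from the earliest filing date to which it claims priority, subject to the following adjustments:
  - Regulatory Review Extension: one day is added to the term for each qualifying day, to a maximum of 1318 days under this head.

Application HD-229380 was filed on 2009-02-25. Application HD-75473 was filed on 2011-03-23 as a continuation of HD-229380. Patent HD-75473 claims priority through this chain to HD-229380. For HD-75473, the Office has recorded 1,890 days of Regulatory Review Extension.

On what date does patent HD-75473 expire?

2031-10-05

Earliest priority filing: 25 February 2009.
Base term: 25 February 2009 + 19 years → 25 February 2028.
Regulatory Review Extension: 1890 days claimed exceeds the 1318-day cap, so +1318 days → 5 October 2031.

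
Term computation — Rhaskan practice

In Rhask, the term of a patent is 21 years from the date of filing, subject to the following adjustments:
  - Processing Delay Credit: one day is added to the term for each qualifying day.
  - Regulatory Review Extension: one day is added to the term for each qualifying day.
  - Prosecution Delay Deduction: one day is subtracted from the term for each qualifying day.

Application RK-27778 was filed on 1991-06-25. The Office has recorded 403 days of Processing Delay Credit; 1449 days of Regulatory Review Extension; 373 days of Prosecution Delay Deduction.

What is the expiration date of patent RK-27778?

July 13, 2016

Base term: filing date + 21 years → 25 June 2012.
Processing Delay Credit: +403 days → 2 August 2013.
Regulatory Review Extension: +1449 days → 21 July 2017.
Prosecution Delay Deduction: −373 days → 13 July 2016.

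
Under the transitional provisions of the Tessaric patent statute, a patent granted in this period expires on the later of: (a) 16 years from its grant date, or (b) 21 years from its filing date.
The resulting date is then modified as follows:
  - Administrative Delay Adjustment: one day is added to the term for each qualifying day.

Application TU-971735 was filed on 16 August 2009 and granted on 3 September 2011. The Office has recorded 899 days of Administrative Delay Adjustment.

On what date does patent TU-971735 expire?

January 31, 2033

(a) grant + 16 years → 3 September 2027.
(b) filing + 21 years → 16 August 2030.
Later of the two: 16 August 2030.
Administrative Delay Adjustment: +899 days → 31 January 2033.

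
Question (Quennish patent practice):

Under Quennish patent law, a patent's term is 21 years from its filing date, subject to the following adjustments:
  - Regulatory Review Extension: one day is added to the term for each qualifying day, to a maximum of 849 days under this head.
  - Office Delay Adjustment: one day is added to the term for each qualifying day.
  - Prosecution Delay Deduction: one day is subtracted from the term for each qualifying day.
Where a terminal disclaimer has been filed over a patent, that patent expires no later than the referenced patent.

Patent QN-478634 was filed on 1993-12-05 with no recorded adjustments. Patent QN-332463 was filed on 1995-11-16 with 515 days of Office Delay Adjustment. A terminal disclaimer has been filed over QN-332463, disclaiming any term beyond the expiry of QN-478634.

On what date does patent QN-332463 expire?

2014-12-05

Natural term of QN-332463:
  Base: filing + 21 years → 16 November 2016.
  Office Delay Adjustment: +515 days → 15 April 2018.
Expiry of referenced patent QN-478634:
  Base: filing + 21 years → 5 December 2014.
Terminal disclaimer: QN-332463 expires on the earlier of 15 April 2018 and 5 December 2014.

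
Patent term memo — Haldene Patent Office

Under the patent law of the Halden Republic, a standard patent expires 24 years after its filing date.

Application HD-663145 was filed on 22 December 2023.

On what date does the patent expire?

December 22, 2047

Filing date + 24 years → 22 December 2047.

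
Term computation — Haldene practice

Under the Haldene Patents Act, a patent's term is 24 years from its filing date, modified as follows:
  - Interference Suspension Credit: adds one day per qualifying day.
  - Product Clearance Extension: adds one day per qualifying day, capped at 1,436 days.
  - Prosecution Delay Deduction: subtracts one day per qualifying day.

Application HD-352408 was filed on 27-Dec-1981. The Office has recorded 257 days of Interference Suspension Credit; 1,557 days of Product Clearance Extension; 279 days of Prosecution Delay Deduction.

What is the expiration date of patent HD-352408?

Base term: filing date + 24 years → 27 December 2005.
Interference Suspension Credit: +257 days → 10 September 2006.
Product Clearance Extension: 1557 days claimed exceeds the 1436-day cap, so +1436 days → 16 August 2010.
Prosecution Delay Deduction: −279 days → 10 November 2009.

November 10, 2009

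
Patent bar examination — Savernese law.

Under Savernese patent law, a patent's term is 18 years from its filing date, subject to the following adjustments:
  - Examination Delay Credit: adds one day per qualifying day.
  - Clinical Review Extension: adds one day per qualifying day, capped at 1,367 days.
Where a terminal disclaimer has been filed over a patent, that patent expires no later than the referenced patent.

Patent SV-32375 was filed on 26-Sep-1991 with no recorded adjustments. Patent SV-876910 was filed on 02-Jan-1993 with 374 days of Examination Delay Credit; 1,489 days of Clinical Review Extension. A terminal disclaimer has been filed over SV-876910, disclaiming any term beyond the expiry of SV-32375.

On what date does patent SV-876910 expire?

September 26, 2009

Natural term of SV-876910:
  Base: filing + 18 years → 2 January 2011.
  Examination Delay Credit: +374 days → 11 January 2012.
  Clinical Review Extension: 1489 days claimed exceeds the 1367-day cap, so +1367 days → 9 October 2015.
Expiry of referenced patent SV-32375:
  Base: filing + 18 years → 26 September 2009.
Terminal disclaimer: SV-876910 expires on the earlier of 9 October 2015 and 26 September 2009.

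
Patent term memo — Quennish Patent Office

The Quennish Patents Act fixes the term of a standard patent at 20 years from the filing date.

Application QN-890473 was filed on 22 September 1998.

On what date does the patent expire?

Filing date + 20 years → 22 September 2018.

2018-09-22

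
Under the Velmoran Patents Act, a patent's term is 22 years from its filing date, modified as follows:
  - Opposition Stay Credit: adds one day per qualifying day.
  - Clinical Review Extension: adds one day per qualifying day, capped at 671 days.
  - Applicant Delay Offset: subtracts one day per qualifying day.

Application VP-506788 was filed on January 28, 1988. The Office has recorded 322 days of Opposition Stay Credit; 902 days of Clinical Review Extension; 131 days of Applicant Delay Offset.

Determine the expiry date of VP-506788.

Base term: filing date + 22 years → 28 January 2010.
Opposition Stay Credit: +322 days → 16 December 2010.
Clinical Review Extension: 902 days claimed exceeds the 671-day cap, so +671 days → 17 October 2012.
Applicant Delay Offset: −131 days → 8 June 2012.

2012-06-08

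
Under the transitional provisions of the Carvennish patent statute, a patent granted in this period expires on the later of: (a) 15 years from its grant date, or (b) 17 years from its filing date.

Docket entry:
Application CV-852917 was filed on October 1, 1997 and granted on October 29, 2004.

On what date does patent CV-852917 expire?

(a) grant + 15 years → 29 October 2019.
(b) filing + 17 years → 1 October 2014.
Later of the two: 29 October 2019.

2019-10-29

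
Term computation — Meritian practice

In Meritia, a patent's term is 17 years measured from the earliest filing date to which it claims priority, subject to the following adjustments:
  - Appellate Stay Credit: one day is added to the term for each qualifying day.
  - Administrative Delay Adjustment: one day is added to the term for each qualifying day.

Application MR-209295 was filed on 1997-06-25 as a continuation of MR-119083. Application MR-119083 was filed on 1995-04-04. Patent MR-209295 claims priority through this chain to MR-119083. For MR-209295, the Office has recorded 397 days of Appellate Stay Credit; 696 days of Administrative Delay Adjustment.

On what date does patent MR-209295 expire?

Earliest priority filing: 4 April 1995.
Base term: 4 April 1995 + 17 years → 4 April 2012.
Appellate Stay Credit: +397 days → 6 May 2013.
Administrative Delay Adjustment: +696 days → 2 April 2015.

2015-04-02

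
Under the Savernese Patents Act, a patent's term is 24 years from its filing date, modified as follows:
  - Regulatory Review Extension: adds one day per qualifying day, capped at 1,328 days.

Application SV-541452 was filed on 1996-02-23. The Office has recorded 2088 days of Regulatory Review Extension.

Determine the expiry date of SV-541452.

October 13, 2023

Base term: filing date + 24 years → 23 February 2020.
Regulatory Review Extension: 2088 days claimed exceeds the 1328-day cap, so +1328 days → 13 October 2023.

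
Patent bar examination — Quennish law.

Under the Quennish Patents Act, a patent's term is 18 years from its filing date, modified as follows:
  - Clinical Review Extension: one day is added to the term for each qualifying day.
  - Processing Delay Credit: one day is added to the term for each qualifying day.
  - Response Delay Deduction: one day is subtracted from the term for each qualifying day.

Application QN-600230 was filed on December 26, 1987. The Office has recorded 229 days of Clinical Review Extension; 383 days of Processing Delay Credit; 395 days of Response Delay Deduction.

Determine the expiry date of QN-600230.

2006-07-31

Base term: filing date + 18 years → 26 December 2005.
Clinical Review Extension: +229 days → 12 August 2006.
Processing Delay Credit: +383 days → 30 August 2007.
Response Delay Deduction: −395 days → 31 July 2006.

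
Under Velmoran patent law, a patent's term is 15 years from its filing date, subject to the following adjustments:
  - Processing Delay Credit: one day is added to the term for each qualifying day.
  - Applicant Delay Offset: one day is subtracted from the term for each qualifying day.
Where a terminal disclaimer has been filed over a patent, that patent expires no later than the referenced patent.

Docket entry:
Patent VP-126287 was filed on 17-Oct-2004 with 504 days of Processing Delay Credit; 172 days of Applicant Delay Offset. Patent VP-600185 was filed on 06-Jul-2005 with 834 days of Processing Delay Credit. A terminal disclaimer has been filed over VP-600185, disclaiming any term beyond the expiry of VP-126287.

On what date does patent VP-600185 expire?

Natural term of VP-600185:
  Base: filing + 15 years → 6 July 2020.
  Processing Delay Credit: +834 days → 18 October 2022.
Expiry of referenced patent VP-126287:
  Base: filing + 15 years → 17 October 2019.
  Processing Delay Credit: +504 days → 4 March 2021.
  Applicant Delay Offset: −172 days → 13 September 2020.
Terminal disclaimer: VP-600185 expires on the earlier of 18 October 2022 and 13 September 2020.

September 13, 2020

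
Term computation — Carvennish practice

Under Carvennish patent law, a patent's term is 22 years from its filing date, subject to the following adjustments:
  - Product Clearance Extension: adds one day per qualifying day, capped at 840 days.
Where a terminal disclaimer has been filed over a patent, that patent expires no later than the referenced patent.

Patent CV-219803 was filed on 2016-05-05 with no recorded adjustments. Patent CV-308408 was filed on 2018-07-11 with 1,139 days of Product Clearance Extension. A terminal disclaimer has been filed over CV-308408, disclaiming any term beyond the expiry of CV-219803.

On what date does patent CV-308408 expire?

May 5, 2038

Natural term of CV-308408:
  Base: filing + 22 years → 11 July 2040.
  Product Clearance Extension: 1139 days claimed exceeds the 840-day cap, so +840 days → 29 October 2042.
Expiry of referenced patent CV-219803:
  Base: filing + 22 years → 5 May 2038.
Terminal disclaimer: CV-308408 expires on the earlier of 29 October 2042 and 5 May 2038.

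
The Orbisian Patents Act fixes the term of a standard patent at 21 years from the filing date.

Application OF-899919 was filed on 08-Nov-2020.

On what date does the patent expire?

Filing date + 21 years → 8 November 2041.

2041-11-08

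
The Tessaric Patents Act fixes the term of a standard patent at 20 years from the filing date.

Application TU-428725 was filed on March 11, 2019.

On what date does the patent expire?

Filing date + 20 years → 11 March 2039.

March 11, 2039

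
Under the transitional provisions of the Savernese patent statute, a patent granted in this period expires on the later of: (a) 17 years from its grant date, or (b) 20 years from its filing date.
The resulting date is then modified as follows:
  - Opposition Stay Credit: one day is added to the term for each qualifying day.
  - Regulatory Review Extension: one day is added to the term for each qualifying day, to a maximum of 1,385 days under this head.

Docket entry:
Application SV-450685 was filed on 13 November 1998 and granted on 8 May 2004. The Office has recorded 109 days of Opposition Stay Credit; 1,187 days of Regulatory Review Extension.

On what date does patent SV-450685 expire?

(a) grant + 17 years → 8 May 2021.
(b) filing + 20 years → 13 November 2018.
Later of the two: 8 May 2021.
Opposition Stay Credit: +109 days → 25 August 2021.
Regulatory Review Extension: 1187 days (within the 1385-day cap) → +1187 days → 24 November 2024.

2024-11-24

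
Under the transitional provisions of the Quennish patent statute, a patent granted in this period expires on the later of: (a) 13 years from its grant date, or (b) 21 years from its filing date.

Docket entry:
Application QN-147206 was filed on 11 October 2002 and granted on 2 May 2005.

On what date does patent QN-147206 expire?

October 11, 2023

(a) grant + 13 years → 2 May 2018.
(b) filing + 21 years → 11 October 2023.
Later of the two: 11 October 2023.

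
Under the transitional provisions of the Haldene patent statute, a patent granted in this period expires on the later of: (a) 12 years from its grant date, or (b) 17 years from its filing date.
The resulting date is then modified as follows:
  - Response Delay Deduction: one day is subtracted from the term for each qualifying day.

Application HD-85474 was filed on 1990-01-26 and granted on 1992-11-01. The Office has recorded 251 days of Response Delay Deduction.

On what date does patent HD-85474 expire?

May 20, 2006

(a) grant + 12 years → 1 November 2004.
(b) filing + 17 years → 26 January 2007.
Later of the two: 26 January 2007.
Response Delay Deduction: −251 days → 20 May 2006.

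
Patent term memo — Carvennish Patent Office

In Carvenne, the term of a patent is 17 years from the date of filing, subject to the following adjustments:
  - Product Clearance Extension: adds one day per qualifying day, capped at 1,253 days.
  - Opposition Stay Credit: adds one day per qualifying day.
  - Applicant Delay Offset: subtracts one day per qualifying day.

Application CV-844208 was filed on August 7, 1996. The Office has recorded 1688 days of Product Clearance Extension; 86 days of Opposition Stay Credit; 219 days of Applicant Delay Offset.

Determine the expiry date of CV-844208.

Base term: filing date + 17 years → 7 August 2013.
Product Clearance Extension: 1688 days claimed exceeds the 1253-day cap, so +1253 days → 11 January 2017.
Opposition Stay Credit: +86 days → 7 April 2017.
Applicant Delay Offset: −219 days → 31 August 2016.

2016-08-31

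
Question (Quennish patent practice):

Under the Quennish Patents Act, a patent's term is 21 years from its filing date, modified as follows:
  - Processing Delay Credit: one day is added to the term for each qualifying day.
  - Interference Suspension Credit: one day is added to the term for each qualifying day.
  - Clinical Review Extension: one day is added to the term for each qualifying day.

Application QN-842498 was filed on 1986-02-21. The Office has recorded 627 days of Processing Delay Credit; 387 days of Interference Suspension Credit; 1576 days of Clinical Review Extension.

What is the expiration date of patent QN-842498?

Base term: filing date + 21 years → 21 February 2007.
Processing Delay Credit: +627 days → 9 November 2008.
Interference Suspension Credit: +387 days → 1 December 2009.
Clinical Review Extension: +1576 days → 26 March 2014.

2014-03-26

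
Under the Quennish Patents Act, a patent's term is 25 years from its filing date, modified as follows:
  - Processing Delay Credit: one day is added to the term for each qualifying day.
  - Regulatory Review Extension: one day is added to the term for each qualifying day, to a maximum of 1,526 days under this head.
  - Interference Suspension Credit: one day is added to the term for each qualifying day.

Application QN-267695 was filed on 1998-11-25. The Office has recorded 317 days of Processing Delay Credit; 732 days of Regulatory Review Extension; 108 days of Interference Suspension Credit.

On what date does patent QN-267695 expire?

2027-01-25

Base term: filing date + 25 years → 25 November 2023.
Processing Delay Credit: +317 days → 7 October 2024.
Regulatory Review Extension: 732 days (within the 1526-day cap) → +732 days → 9 October 2026.
Interference Suspension Credit: +108 days → 25 January 2027.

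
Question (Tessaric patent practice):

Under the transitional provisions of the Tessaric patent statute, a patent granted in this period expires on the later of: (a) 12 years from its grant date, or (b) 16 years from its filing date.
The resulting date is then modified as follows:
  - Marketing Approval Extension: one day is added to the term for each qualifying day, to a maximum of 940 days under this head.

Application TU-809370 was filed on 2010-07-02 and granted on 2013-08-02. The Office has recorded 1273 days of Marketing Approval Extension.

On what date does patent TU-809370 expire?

(a) grant + 12 years → 2 August 2025.
(b) filing + 16 years → 2 July 2026.
Later of the two: 2 July 2026.
Marketing Approval Extension: 1273 days claimed exceeds the 940-day cap, so +940 days → 27 January 2029.

2029-01-27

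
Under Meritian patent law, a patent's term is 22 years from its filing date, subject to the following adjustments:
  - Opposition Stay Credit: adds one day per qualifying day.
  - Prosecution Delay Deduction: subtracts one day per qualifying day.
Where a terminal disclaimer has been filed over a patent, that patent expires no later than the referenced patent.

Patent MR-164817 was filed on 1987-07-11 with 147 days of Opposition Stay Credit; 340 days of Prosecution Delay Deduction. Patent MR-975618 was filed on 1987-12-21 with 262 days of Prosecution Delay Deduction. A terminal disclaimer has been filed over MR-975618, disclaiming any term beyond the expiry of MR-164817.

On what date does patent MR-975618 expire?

Natural term of MR-975618:
  Base: filing + 22 years → 21 December 2009.
  Prosecution Delay Deduction: −262 days → 3 April 2009.
Expiry of referenced patent MR-164817:
  Base: filing + 22 years → 11 July 2009.
  Opposition Stay Credit: +147 days → 5 December 2009.
  Prosecution Delay Deduction: −340 days → 30 December 2008.
Terminal disclaimer: MR-975618 expires on the earlier of 3 April 2009 and 30 December 2008.

December 30, 2008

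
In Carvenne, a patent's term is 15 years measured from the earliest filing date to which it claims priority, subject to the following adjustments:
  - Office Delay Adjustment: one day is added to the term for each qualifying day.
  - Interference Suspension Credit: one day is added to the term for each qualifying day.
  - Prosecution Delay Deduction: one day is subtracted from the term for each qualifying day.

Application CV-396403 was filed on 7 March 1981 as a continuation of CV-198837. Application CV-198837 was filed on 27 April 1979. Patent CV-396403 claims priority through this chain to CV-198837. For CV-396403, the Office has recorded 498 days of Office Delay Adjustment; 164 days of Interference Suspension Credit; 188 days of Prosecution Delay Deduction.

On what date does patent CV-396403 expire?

August 14, 1995

Earliest priority filing: 27 April 1979.
Base term: 27 April 1979 + 15 years → 27 April 1994.
Office Delay Adjustment: +498 days → 7 September 1995.
Interference Suspension Credit: +164 days → 18 February 1996.
Prosecution Delay Deduction: −188 days → 14 August 1995.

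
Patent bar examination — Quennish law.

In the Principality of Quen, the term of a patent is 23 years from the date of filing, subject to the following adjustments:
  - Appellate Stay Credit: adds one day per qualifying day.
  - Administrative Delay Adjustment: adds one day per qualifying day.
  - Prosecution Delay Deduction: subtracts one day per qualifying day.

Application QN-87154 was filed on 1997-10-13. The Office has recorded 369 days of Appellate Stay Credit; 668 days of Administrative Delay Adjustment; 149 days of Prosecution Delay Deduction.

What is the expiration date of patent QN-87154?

March 20, 2023

Base term: filing date + 23 years → 13 October 2020.
Appellate Stay Credit: +369 days → 17 October 2021.
Administrative Delay Adjustment: +668 days → 16 August 2023.
Prosecution Delay Deduction: −149 days → 20 March 2023.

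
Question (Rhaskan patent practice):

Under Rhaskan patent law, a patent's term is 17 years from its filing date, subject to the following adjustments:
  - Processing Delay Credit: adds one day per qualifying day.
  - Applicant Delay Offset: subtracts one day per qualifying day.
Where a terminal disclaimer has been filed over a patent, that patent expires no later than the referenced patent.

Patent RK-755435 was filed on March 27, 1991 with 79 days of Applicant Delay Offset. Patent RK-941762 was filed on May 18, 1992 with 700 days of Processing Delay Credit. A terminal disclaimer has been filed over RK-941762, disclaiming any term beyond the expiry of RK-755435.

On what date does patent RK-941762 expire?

2008-01-08

Natural term of RK-941762:
  Base: filing + 17 years → 18 May 2009.
  Processing Delay Credit: +700 days → 18 April 2011.
Expiry of referenced patent RK-755435:
  Base: filing + 17 years → 27 March 2008.
  Applicant Delay Offset: −79 days → 8 January 2008.
Terminal disclaimer: RK-941762 expires on the earlier of 18 April 2011 and 8 January 2008.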